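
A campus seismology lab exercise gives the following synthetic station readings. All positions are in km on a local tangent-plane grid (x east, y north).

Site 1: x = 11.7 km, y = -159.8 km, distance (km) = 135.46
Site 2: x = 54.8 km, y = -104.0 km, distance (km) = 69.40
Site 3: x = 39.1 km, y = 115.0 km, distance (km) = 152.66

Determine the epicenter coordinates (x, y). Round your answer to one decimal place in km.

Circle about each station: (x − 11.7)² + (y + 159.8)² = 135.46²; (x − 54.8)² + (y + 104.0)² = 69.40²; (x − 39.1)² + (y − 115.0)² = 152.66².
Subtracting the Site 1 equation from the Site 2 and Site 3 equations removes the quadratic terms:
86.2 x + 111.6 y = 1679.16
54.8 x + 549.6 y = -15874.78
Solving the 2×2 system: x ≈ 65.3, y ≈ -35.4 km.

65.3 km east, -35.4 km north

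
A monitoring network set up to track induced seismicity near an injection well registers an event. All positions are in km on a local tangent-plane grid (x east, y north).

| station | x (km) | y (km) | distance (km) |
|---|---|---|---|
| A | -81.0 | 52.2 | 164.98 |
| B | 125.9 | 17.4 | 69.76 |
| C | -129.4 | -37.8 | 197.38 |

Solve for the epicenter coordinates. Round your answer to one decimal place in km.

67.2 km east, -20.3 km north

Circle about each station: (x + 81.0)² + (y − 52.2)² = 164.98²; (x − 125.9)² + (y − 17.4)² = 69.76²; (x + 129.4)² + (y + 37.8)² = 197.38².
Subtracting the A equation from the B and C equations removes the quadratic terms:
413.8 x − 69.6 y = 29219.67
-96.8 x − 180.0 y = -2853.10
Solving the 2×2 system: x ≈ 67.2, y ≈ -20.3 km.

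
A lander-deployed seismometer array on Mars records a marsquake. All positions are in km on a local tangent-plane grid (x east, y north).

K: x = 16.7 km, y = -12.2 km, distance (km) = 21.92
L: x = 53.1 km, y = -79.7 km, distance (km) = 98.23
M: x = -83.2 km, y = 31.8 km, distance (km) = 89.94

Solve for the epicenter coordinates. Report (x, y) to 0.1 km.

2.5 km east, 4.5 km north

Circle about each station: (x − 16.7)² + (y + 12.2)² = 21.92²; (x − 53.1)² + (y + 79.7)² = 98.23²; (x + 83.2)² + (y − 31.8)² = 89.94².
Subtracting the K equation from the L and M equations removes the quadratic terms:
72.8 x − 135.0 y = -424.68
-199.8 x + 88.0 y = -102.97
Solving the 2×2 system: x ≈ 2.5, y ≈ 4.5 km.
Check against K (with the unrounded x, y): √((x − 16.7)²+(y + 12.2)²) = 21.92 ≈ 21.92 km. ✓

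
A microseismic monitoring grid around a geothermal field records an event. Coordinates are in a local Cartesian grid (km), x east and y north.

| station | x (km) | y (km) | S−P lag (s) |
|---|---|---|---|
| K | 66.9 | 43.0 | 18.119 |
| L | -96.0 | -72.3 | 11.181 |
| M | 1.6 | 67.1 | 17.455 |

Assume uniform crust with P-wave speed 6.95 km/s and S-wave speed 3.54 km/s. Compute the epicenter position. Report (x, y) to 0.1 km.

(-16.7, -57.5)

Distance from S−P lag: d = Δt · v_P v_S / (v_P − v_S) = Δt · (6.95·3.54)/(6.95−3.54) ≈ 7.2150·Δt.
So d_K = 130.73, d_L = 80.67, d_M = 125.94 km.
Circle about each station: (x − 66.9)² + (y − 43.0)² = 130.73²; (x + 96.0)² + (y + 72.3)² = 80.67²; (x − 1.6)² + (y − 67.1)² = 125.94².
Subtracting the K equation from the L and M equations removes the quadratic terms:
-325.8 x − 230.6 y = 18701.36
-130.6 x + 48.2 y = -590.19
Solving the 2×2 system: x ≈ -16.7, y ≈ -57.5 km.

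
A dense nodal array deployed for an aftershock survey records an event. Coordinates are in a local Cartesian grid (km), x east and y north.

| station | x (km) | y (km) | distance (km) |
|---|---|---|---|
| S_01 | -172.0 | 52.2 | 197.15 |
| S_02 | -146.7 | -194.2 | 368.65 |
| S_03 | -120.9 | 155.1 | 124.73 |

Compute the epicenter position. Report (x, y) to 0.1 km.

(3.2, 142.6)

Circle about each station: (x + 172.0)² + (y − 52.2)² = 197.15²; (x + 146.7)² + (y + 194.2)² = 368.65²; (x + 120.9)² + (y − 155.1)² = 124.73².
Subtracting the S_01 equation from the S_02 and S_03 equations removes the quadratic terms:
50.6 x − 492.8 y = -70109.01
102.2 x + 205.8 y = 29674.53
Solving the 2×2 system: x ≈ 3.2, y ≈ 142.6 km.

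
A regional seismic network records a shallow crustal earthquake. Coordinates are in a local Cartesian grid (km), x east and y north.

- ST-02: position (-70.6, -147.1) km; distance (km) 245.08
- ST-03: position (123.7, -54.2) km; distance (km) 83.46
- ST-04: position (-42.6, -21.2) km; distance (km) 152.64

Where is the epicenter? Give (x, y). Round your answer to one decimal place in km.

x ≈ 102.4 km, y ≈ 26.5 km

Circle about each station: (x + 70.6)² + (y + 147.1)² = 245.08²; (x − 123.7)² + (y + 54.2)² = 83.46²; (x + 42.6)² + (y + 21.2)² = 152.64².
Subtracting the ST-02 equation from the ST-03 and ST-04 equations removes the quadratic terms:
388.6 x + 185.8 y = 44715.19
56.0 x + 251.8 y = 12406.67
Solving the 2×2 system: x ≈ 102.4, y ≈ 26.5 km.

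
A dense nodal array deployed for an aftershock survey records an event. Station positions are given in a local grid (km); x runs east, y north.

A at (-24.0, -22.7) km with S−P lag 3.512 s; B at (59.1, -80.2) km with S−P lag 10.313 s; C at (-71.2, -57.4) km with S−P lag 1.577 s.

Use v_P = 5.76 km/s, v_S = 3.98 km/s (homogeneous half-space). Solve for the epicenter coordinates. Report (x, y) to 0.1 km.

-66.7 km east, -37.6 km north

Distance from S−P lag: d = Δt · v_P v_S / (v_P − v_S) = Δt · (5.76·3.98)/(5.76−3.98) ≈ 12.8791·Δt.
So d_A = 45.23, d_B = 132.82, d_C = 20.31 km.
Circle about each station: (x + 24.0)² + (y + 22.7)² = 45.23²; (x − 59.1)² + (y + 80.2)² = 132.82²; (x + 71.2)² + (y + 57.4)² = 20.31².
Subtracting the A equation from the B and C equations removes the quadratic terms:
166.2 x − 115.0 y = -6761.84
-94.4 x − 69.4 y = 8906.17
Solving the 2×2 system: x ≈ -66.7, y ≈ -37.6 km.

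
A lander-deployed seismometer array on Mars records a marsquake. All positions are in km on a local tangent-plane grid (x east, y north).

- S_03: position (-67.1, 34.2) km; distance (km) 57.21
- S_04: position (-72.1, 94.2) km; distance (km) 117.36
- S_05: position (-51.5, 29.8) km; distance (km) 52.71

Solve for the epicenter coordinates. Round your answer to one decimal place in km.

-58.8 km east, -22.4 km north

Circle about each station: (x + 67.1)² + (y − 34.2)² = 57.21²; (x + 72.1)² + (y − 94.2)² = 117.36²; (x + 51.5)² + (y − 29.8)² = 52.71².
Subtracting the S_03 equation from the S_04 and S_05 equations removes the quadratic terms:
-10.0 x + 120.0 y = -2100.39
31.2 x − 8.8 y = -1637.12
Solving the 2×2 system: x ≈ -58.8, y ≈ -22.4 km.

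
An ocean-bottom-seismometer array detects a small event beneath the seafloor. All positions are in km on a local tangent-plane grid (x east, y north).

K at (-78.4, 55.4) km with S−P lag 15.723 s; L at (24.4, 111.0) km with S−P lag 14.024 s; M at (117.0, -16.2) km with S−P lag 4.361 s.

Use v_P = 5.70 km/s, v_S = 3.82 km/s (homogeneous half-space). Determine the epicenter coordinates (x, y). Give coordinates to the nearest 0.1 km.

74.5 km east, -43.5 km north

Distance from S−P lag: d = Δt · v_P v_S / (v_P − v_S) = Δt · (5.70·3.82)/(5.70−3.82) ≈ 11.5819·Δt.
So d_K = 182.10, d_L = 162.42, d_M = 50.51 km.
Circle about each station: (x + 78.4)² + (y − 55.4)² = 182.10²; (x − 24.4)² + (y − 111.0)² = 162.42²; (x − 117.0)² + (y + 16.2)² = 50.51².
Subtracting pairs of circle equations eliminates x²+y² and gives linear equations (the radical axes):
205.6 x + 111.2 y = 10480.79
390.8 x − 143.2 y = 35344.87
Solving the 2×2 system: x ≈ 74.5, y ≈ -43.5 km.
Check against K (with the unrounded x, y): √((x + 78.4)²+(y − 55.4)²) = 182.10 ≈ 182.10 km. ✓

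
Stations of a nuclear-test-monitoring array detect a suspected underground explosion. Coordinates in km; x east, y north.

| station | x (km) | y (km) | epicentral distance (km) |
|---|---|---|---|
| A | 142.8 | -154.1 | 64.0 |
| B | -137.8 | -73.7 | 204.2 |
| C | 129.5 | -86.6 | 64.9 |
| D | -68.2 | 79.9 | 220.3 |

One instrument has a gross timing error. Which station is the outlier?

Solve using three stations at a time. Using B, C, D (subtract circle equations pairwise → linear system) gives (x, y) ≈ (65.2, -95.4).
Distances from that point to each station vs reported:
  A: calculated 97.3 vs reported 64.0 → residual 33.3 km
  B: calculated 204.2 vs reported 204.2 → residual 0.0 km
  C: calculated 64.9 vs reported 64.9 → residual 0.0 km
  D: calculated 220.3 vs reported 220.3 → residual 0.0 km
B, C, D are mutually consistent (residuals ≈ 0); A is off by 33.3 km.

A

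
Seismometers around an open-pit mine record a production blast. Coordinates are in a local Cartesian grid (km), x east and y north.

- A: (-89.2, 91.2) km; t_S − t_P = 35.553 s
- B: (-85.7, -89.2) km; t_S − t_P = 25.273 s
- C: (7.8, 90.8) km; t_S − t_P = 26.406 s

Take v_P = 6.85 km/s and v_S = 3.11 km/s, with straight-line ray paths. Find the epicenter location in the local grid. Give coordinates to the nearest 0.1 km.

Distance from S−P lag: d = Δt · v_P v_S / (v_P − v_S) = Δt · (6.85·3.11)/(6.85−3.11) ≈ 5.6961·Δt.
So d_A = 202.51, d_B = 143.96, d_C = 150.41 km.
Circle about each station: (x + 89.2)² + (y − 91.2)² = 202.51²; (x + 85.7)² + (y + 89.2)² = 143.96²; (x − 7.8)² + (y − 90.8)² = 150.41².
Subtracting the A equation from the B and C equations removes the quadratic terms:
7.0 x − 360.8 y = 19312.87
194.0 x − 0.8 y = 10418.53
Solving the 2×2 system: x ≈ 53.5, y ≈ -52.5 km.

x ≈ 53.5 km, y ≈ -52.5 km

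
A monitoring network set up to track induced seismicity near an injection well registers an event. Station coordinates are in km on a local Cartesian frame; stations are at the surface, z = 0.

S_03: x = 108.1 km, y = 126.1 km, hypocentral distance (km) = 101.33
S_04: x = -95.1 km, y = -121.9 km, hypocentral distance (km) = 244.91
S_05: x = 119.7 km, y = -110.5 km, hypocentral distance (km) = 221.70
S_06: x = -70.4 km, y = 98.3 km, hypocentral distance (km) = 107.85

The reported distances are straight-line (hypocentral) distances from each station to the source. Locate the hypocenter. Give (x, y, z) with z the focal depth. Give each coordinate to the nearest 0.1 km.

Each station gives a sphere (x−x_i)² + (y−y_i)² + z² = d_i² (stations at z=0).
Subtracting the S_03 sphere from S_04 and S_05: z² cancels, leaving linear equations in x and y:
-406.4 x − 496.0 y = -53396.34
23.2 x − 473.2 y = -39931.60
Solving: x ≈ 26.794, y ≈ 85.700 km (keep extra digits for the depth step; rounded: 26.8, 85.7).
Then from the S_03 sphere: z² = 101.33² − (x − 108.1)² − (y − 126.1)² with x = 26.794, y = 85.700, so z ≈ 44.999 ≈ 45.0 km.
Check against S_06 (with the unrounded solution): distance 107.84 ≈ 107.85 km. ✓

(26.8, 85.7, 45.0)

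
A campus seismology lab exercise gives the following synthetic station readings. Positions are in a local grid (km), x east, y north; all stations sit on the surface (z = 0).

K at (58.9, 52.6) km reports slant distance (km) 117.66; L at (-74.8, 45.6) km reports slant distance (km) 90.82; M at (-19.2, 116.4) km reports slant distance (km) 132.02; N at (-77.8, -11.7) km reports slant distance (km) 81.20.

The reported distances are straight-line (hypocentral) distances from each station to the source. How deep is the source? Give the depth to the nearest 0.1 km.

depth ≈ 61.7 km

Each station gives a sphere (x−x_i)² + (y−y_i)² + z² = d_i² (stations at z=0).
Subtracting the K sphere from L and M: z² cancels, leaving linear equations in x and y:
-267.4 x − 14.0 y = 7034.03
-156.2 x + 127.6 y = 4096.23
Solving: x ≈ -26.300, y ≈ -0.093 km (keep extra digits for the depth step; rounded: -26.3, -0.1).
Then from the K sphere: z² = 117.66² − (x − 58.9)² − (y − 52.6)² with x = -26.300, y = -0.093, so z ≈ 61.711 ≈ 61.7 km.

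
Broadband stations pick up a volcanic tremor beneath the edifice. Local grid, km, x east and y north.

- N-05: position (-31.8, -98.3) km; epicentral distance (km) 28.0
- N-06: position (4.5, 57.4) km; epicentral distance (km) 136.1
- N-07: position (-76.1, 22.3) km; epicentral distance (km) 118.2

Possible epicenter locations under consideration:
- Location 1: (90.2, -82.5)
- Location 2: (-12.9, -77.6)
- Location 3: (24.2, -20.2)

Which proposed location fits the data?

For each candidate, compare |candidate − station| to the reported distance:
Location 1: residuals N-05 95.0, N-06 28.0, N-07 78.4 → max 95.0 km
Location 2: residuals N-05 0.0, N-06 0.0, N-07 0.0 → max 0.0 km
Location 3: residuals N-05 68.1, N-06 56.0, N-07 9.3 → max 68.1 km
Only Location 2 has all residuals ≈ 0.

Location 2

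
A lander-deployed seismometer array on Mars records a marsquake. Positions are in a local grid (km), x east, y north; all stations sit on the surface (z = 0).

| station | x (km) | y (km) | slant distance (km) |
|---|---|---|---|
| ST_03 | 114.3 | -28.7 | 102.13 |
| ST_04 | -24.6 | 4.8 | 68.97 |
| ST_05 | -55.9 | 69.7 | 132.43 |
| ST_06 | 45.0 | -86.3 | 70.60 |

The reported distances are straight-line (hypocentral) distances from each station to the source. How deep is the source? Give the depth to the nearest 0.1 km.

depth ≈ 37.8 km

Each station gives a sphere (x−x_i)² + (y−y_i)² + z² = d_i² (stations at z=0).
Subtracting the ST_03 sphere from ST_04 and ST_05: z² cancels, leaving linear equations in x and y:
-277.8 x + 67.0 y = -7586.30
-340.4 x + 196.8 y = -13012.45
Solving: x ≈ 19.494, y ≈ -32.402 km (keep extra digits for the depth step; rounded: 19.5, -32.4).
Then from the ST_03 sphere: z² = 102.13² − (x − 114.3)² − (y + 28.7)² with x = 19.494, y = -32.402, so z ≈ 37.798 ≈ 37.8 km.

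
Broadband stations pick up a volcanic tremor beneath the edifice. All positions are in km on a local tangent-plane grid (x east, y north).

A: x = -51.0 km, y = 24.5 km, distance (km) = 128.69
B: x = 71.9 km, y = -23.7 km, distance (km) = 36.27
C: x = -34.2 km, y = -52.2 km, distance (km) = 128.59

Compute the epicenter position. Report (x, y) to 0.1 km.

Circle about each station: (x + 51.0)² + (y − 24.5)² = 128.69²; (x − 71.9)² + (y + 23.7)² = 36.27²; (x + 34.2)² + (y + 52.2)² = 128.59².
Subtracting the A equation from the B and C equations removes the quadratic terms:
245.8 x − 96.4 y = 17775.65
33.6 x − 153.4 y = 718.96
Solving the 2×2 system: x ≈ 77.1, y ≈ 12.2 km.

77.1 km east, 12.2 km north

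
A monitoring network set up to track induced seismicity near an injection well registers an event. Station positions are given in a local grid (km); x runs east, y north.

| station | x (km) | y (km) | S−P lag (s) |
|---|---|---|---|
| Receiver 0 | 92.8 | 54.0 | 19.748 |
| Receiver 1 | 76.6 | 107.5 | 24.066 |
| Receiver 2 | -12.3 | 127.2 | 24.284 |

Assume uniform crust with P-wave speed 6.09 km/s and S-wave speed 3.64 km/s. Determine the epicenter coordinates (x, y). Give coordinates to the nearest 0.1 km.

Distance from S−P lag: d = Δt · v_P v_S / (v_P − v_S) = Δt · (6.09·3.64)/(6.09−3.64) ≈ 9.0480·Δt.
So d_Receiver 0 = 178.68, d_Receiver 1 = 217.75, d_Receiver 2 = 219.72 km.
Circle about each station: (x − 92.8)² + (y − 54.0)² = 178.68²; (x − 76.6)² + (y − 107.5)² = 217.75²; (x + 12.3)² + (y − 127.2)² = 219.72².
Subtracting pairs of circle equations eliminates x²+y² and gives linear equations (the radical axes):
-32.4 x + 107.0 y = -9592.55
-210.2 x + 146.4 y = -11547.05
Solving the 2×2 system: x ≈ -9.5, y ≈ -92.5 km.
Check against Receiver 0 (with the unrounded x, y): √((x − 92.8)²+(y − 54.0)²) = 178.71 ≈ 178.68 km. ✓

-9.5 km east, -92.5 km north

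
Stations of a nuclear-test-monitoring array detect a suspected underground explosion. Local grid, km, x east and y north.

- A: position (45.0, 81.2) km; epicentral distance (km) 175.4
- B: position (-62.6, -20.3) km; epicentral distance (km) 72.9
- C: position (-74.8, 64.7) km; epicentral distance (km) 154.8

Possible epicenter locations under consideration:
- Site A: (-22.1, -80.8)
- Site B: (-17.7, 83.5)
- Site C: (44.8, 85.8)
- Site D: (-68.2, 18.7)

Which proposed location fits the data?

For each candidate, compare |candidate − station| to the reported distance:
Site A: residuals A 0.1, B 0.1, C 0.1 → max 0.1 km
Site B: residuals A 112.7, B 40.2, C 94.7 → max 112.7 km
Site C: residuals A 170.8, B 78.1, C 33.4 → max 170.8 km
Site D: residuals A 46.1, B 33.5, C 108.3 → max 108.3 km
Only Site A has all residuals ≈ 0.

Site A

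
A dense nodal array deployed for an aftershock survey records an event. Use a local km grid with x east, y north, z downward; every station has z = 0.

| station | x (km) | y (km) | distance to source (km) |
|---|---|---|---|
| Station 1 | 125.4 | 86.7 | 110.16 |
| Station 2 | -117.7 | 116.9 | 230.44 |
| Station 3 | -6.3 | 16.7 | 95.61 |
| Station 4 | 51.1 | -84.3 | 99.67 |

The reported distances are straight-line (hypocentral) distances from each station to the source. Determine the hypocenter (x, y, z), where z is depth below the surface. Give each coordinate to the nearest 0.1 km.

(75.5, 0.3, 46.7)

Each station gives a sphere (x−x_i)² + (y−y_i)² + z² = d_i² (stations at z=0).
Subtracting the Station 1 sphere from Station 2 and Station 3: z² cancels, leaving linear equations in x and y:
-486.2 x + 60.4 y = -36690.52
-263.4 x − 140.0 y = -19929.52
Solving: x ≈ 75.501, y ≈ 0.303 km (keep extra digits for the depth step; rounded: 75.5, 0.3).
Then from the Station 1 sphere: z² = 110.16² − (x − 125.4)² − (y − 86.7)² with x = 75.501, y = 0.303, so z ≈ 46.700 ≈ 46.7 km.
Check against Station 4 (with the unrounded solution): distance 99.67 ≈ 99.67 km. ✓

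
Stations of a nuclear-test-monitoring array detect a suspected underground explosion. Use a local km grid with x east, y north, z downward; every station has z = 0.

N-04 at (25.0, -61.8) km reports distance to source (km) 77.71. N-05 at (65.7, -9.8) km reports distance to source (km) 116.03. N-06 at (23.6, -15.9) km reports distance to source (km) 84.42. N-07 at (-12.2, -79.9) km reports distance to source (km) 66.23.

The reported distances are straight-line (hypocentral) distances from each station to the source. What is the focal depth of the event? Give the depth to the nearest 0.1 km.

Each station gives a sphere (x−x_i)² + (y−y_i)² + z² = d_i² (stations at z=0).
Subtracting the N-04 sphere from N-05 and N-06: z² cancels, leaving linear equations in x and y:
81.4 x + 104.0 y = -7455.83
-2.8 x + 91.8 y = -4722.36
Solving: x ≈ -24.900, y ≈ -52.201 km (keep extra digits for the depth step; rounded: -24.9, -52.2).
Then from the N-04 sphere: z² = 77.71² − (x − 25.0)² − (y + 61.8)² with x = -24.900, y = -52.201, so z ≈ 58.794 ≈ 58.8 km.

58.8 km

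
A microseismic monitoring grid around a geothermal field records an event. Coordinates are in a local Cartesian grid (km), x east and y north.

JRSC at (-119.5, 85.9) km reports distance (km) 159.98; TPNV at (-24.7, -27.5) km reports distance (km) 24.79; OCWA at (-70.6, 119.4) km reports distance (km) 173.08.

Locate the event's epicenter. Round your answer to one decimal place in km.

(-35.1, -50.0)

Circle about each station: (x + 119.5)² + (y − 85.9)² = 159.98²; (x + 24.7)² + (y + 27.5)² = 24.79²; (x + 70.6)² + (y − 119.4)² = 173.08².
Subtracting the JRSC equation from the TPNV and OCWA equations removes the quadratic terms:
189.6 x − 226.8 y = 4686.34
97.8 x + 67.0 y = -6781.43
Solving the 2×2 system: x ≈ -35.1, y ≈ -50.0 km.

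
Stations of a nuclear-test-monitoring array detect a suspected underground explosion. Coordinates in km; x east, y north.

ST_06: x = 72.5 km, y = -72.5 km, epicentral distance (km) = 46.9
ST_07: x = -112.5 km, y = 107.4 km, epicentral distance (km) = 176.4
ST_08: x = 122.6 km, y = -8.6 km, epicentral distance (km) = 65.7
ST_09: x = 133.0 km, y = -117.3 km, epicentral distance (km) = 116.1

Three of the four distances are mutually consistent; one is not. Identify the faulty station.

ST_07

Solve using three stations at a time. Using ST_06, ST_08, ST_09 (subtract circle equations pairwise → linear system) gives (x, y) ≈ (59.6, -27.3).
Distances from that point to each station vs reported:
  ST_06: calculated 47.0 vs reported 46.9 → residual 0.1 km
  ST_07: calculated 218.5 vs reported 176.4 → residual 42.1 km
  ST_08: calculated 65.8 vs reported 65.7 → residual 0.1 km
  ST_09: calculated 116.1 vs reported 116.1 → residual 0.0 km
ST_06, ST_08, ST_09 are mutually consistent (residuals ≈ 0); ST_07 is off by 42.1 km.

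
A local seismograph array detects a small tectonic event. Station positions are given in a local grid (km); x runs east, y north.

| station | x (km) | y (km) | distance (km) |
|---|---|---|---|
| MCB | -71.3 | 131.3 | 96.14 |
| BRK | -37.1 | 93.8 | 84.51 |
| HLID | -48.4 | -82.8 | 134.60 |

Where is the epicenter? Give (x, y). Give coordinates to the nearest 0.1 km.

-102.6 km east, 40.4 km north

Circle about each station: (x + 71.3)² + (y − 131.3)² = 96.14²; (x + 37.1)² + (y − 93.8)² = 84.51²; (x + 48.4)² + (y + 82.8)² = 134.60².
Subtracting pairs of circle equations eliminates x²+y² and gives linear equations (the radical axes):
68.4 x − 75.0 y = -10047.57
45.8 x − 428.2 y = -21999.24
Solving the 2×2 system: x ≈ -102.6, y ≈ 40.4 km.
Check against MCB (with the unrounded x, y): √((x + 71.3)²+(y − 131.3)²) = 96.13 ≈ 96.14 km. ✓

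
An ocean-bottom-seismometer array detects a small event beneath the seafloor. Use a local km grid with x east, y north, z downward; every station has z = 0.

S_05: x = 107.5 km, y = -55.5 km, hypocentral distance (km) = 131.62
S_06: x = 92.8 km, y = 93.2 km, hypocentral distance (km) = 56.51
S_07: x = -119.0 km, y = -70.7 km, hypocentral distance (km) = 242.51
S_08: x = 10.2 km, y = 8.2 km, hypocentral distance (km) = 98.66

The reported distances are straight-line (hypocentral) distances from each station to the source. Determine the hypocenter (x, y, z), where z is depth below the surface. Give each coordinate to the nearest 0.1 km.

Each station gives a sphere (x−x_i)² + (y−y_i)² + z² = d_i² (stations at z=0).
Subtracting the S_05 sphere from S_06 and S_07: z² cancels, leaving linear equations in x and y:
-29.4 x + 297.4 y = 16792.02
-453.0 x − 30.4 y = -36964.29
Solving: x ≈ 77.297, y ≈ 64.104 km (keep extra digits for the depth step; rounded: 77.3, 64.1).
Then from the S_05 sphere: z² = 131.62² − (x − 107.5)² − (y + 55.5)² with x = 77.297, y = 64.104, so z ≈ 45.896 ≈ 45.9 km.

x ≈ 77.3 km, y ≈ 64.1 km, depth ≈ 45.9 km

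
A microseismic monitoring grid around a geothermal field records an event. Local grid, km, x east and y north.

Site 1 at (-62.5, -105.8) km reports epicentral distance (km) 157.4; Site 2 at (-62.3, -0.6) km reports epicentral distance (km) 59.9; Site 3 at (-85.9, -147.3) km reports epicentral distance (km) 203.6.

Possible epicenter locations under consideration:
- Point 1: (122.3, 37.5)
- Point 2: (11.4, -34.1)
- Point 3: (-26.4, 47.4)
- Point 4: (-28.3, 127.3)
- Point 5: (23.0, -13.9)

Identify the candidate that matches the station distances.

For each candidate, compare |candidate − station| to the reported distance:
Point 1: residuals Site 1 76.5, Site 2 128.6, Site 3 74.8 → max 128.6 km
Point 2: residuals Site 1 54.4, Site 2 21.1, Site 3 54.3 → max 54.4 km
Point 3: residuals Site 1 0.0, Site 2 0.0, Site 3 0.0 → max 0.0 km
Point 4: residuals Site 1 78.2, Site 2 72.4, Site 3 77.0 → max 78.2 km
Point 5: residuals Site 1 31.9, Site 2 26.4, Site 3 31.4 → max 31.9 km
Only Point 3 has all residuals ≈ 0.

Point 3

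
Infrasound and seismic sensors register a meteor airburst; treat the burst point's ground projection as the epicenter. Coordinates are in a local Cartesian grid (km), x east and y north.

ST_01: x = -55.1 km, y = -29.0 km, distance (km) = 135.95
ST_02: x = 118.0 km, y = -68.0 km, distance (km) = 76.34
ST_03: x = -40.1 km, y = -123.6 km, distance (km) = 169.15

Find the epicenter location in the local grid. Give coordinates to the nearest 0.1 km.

Circle about each station: (x + 55.1)² + (y + 29.0)² = 135.95²; (x − 118.0)² + (y + 68.0)² = 76.34²; (x + 40.1)² + (y + 123.6)² = 169.15².
Subtracting pairs of circle equations eliminates x²+y² and gives linear equations (the radical axes):
346.2 x − 78.0 y = 27325.60
30.0 x − 189.2 y = 2878.64
Solving the 2×2 system: x ≈ 78.3, y ≈ -2.8 km.

x ≈ 78.3 km, y ≈ -2.8 km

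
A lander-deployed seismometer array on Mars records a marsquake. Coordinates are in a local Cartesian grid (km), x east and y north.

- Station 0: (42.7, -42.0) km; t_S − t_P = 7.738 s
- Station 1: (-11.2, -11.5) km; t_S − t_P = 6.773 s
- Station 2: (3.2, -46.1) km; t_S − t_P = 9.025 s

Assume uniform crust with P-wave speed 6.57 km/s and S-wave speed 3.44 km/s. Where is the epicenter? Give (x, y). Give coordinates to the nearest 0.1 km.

x ≈ 31.3 km, y ≈ 12.7 km

Distance from S−P lag: d = Δt · v_P v_S / (v_P − v_S) = Δt · (6.57·3.44)/(6.57−3.44) ≈ 7.2207·Δt.
So d_Station 0 = 55.87, d_Station 1 = 48.91, d_Station 2 = 65.17 km.
Circle about each station: (x − 42.7)² + (y + 42.0)² = 55.87²; (x + 11.2)² + (y + 11.5)² = 48.91²; (x − 3.2)² + (y + 46.1)² = 65.17².
Subtracting the Station 0 equation from the Station 1 and Station 2 equations removes the quadratic terms:
-107.8 x + 61.0 y = -2600.33
-79.0 x − 8.2 y = -2577.51
Solving the 2×2 system: x ≈ 31.3, y ≈ 12.7 km.
Check against Station 0 (with the unrounded x, y): √((x − 42.7)²+(y + 42.0)²) = 55.87 ≈ 55.87 km. ✓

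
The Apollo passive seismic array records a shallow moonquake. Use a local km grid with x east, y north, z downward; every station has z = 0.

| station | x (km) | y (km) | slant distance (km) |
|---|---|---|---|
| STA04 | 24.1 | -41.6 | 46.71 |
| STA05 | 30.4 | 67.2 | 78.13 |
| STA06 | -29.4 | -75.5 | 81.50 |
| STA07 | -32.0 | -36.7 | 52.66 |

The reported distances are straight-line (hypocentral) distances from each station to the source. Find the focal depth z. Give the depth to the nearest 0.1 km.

Each station gives a sphere (x−x_i)² + (y−y_i)² + z² = d_i² (stations at z=0).
Subtracting the STA04 sphere from STA05 and STA06: z² cancels, leaving linear equations in x and y:
12.6 x + 217.6 y = -793.84
-107.0 x − 67.8 y = -207.19
Solving: x ≈ 4.410, y ≈ -3.904 km (keep extra digits for the depth step; rounded: 4.4, -3.9).
Then from the STA04 sphere: z² = 46.71² − (x − 24.1)² − (y + 41.6)² with x = 4.410, y = -3.904, so z ≈ 19.317 ≈ 19.3 km.

z ≈ 19.3 km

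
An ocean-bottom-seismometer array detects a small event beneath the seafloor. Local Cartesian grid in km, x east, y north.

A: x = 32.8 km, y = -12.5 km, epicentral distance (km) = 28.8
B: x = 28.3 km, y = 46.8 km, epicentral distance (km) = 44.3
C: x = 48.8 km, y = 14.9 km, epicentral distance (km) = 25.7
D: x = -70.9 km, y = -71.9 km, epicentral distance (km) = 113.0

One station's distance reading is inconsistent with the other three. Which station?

C

Solve using three stations at a time. Using A, B, D (subtract circle equations pairwise → linear system) gives (x, y) ≈ (10.9, 6.1).
Distances from that point to each station vs reported:
  A: calculated 28.8 vs reported 28.8 → residual 0.0 km
  B: calculated 44.3 vs reported 44.3 → residual 0.0 km
  C: calculated 39.0 vs reported 25.7 → residual 13.3 km
  D: calculated 113.0 vs reported 113.0 → residual 0.0 km
A, B, D are mutually consistent (residuals ≈ 0); C is off by 13.3 km.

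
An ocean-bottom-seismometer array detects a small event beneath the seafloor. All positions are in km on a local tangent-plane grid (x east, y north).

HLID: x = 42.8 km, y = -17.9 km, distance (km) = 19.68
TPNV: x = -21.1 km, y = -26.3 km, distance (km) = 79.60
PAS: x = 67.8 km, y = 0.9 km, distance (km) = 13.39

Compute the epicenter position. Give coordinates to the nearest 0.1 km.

Circle about each station: (x − 42.8)² + (y + 17.9)² = 19.68²; (x + 21.1)² + (y + 26.3)² = 79.60²; (x − 67.8)² + (y − 0.9)² = 13.39².
Subtracting the HLID equation from the TPNV and PAS equations removes the quadratic terms:
-127.8 x − 16.8 y = -6964.21
50.0 x + 37.6 y = 2653.41
Solving the 2×2 system: x ≈ 54.8, y ≈ -2.3 km.
Check against HLID (with the unrounded x, y): √((x − 42.8)²+(y + 17.9)²) = 19.68 ≈ 19.68 km. ✓

(54.8, -2.3)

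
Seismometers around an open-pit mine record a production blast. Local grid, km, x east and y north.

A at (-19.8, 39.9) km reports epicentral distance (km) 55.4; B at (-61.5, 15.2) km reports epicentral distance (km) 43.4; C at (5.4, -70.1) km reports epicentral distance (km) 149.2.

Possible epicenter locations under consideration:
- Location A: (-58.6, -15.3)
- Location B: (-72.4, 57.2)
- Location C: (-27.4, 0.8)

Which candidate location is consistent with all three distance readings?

Location B

For each candidate, compare |candidate − station| to the reported distance:
Location A: residuals A 12.1, B 12.8, C 64.9 → max 64.9 km
Location B: residuals A 0.0, B 0.0, C 0.0 → max 0.0 km
Location C: residuals A 15.6, B 6.4, C 71.1 → max 71.1 km
Only Location B has all residuals ≈ 0.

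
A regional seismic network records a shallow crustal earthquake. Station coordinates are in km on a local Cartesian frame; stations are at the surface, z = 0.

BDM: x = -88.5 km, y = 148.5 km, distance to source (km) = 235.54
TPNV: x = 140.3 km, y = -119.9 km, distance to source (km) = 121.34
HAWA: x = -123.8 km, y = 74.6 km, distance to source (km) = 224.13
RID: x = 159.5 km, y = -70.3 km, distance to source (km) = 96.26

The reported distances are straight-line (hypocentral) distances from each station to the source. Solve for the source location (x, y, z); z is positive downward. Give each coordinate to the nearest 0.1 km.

x ≈ 82.0 km, y ≈ -13.8 km, depth ≈ 8.2 km

Each station gives a sphere (x−x_i)² + (y−y_i)² + z² = d_i² (stations at z=0).
Subtracting the BDM sphere from TPNV and HAWA: z² cancels, leaving linear equations in x and y:
457.6 x − 536.8 y = 44931.30
-70.6 x − 147.8 y = -3748.07
Solving: x ≈ 81.993, y ≈ -13.807 km (keep extra digits for the depth step; rounded: 82.0, -13.8).
Then from the BDM sphere: z² = 235.54² − (x + 88.5)² − (y − 148.5)² with x = 81.993, y = -13.807, so z ≈ 8.226 ≈ 8.2 km.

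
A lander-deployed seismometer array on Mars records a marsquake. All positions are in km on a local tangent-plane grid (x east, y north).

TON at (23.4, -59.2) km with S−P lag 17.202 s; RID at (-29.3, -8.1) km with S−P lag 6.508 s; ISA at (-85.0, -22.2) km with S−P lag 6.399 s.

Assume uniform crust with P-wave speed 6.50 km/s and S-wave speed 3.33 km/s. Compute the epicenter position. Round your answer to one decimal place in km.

(-65.9, 17.1)

Distance from S−P lag: d = Δt · v_P v_S / (v_P − v_S) = Δt · (6.50·3.33)/(6.50−3.33) ≈ 6.8281·Δt.
So d_TON = 117.46, d_RID = 44.44, d_ISA = 43.69 km.
Circle about each station: (x − 23.4)² + (y + 59.2)² = 117.46²; (x + 29.3)² + (y + 8.1)² = 44.44²; (x + 85.0)² + (y + 22.2)² = 43.69².
Subtracting pairs of circle equations eliminates x²+y² and gives linear equations (the radical axes):
-105.4 x + 102.2 y = 8693.84
-216.8 x + 74.0 y = 15553.68
Solving the 2×2 system: x ≈ -65.9, y ≈ 17.1 km.
Check against TON (with the unrounded x, y): √((x − 23.4)²+(y + 59.2)²) = 117.46 ≈ 117.46 km. ✓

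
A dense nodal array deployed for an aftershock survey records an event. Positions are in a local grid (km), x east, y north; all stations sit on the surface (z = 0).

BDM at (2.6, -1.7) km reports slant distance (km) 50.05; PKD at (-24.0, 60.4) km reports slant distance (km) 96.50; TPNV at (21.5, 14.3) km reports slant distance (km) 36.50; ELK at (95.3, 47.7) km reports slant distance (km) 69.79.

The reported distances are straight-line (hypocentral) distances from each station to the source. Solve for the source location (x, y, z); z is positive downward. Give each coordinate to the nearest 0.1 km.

Each station gives a sphere (x−x_i)² + (y−y_i)² + z² = d_i² (stations at z=0).
Subtracting the BDM sphere from PKD and TPNV: z² cancels, leaving linear equations in x and y:
-53.2 x + 124.2 y = -2592.74
37.8 x + 32.0 y = 1829.84
Solving: x ≈ 48.496, y ≈ -0.103 km (keep extra digits for the depth step; rounded: 48.5, -0.1).
Then from the BDM sphere: z² = 50.05² − (x − 2.6)² − (y + 1.7)² with x = 48.496, y = -0.103, so z ≈ 19.900 ≈ 19.9 km.
Check against ELK (with the unrounded solution): distance 69.80 ≈ 69.79 km. ✓

(48.5, -0.1, 19.9)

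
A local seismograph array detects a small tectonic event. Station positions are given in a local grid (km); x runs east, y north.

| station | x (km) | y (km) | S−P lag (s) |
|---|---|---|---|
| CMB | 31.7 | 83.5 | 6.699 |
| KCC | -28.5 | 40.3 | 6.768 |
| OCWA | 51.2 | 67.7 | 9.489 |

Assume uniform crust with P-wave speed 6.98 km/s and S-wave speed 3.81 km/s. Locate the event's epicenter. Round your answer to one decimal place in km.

Distance from S−P lag: d = Δt · v_P v_S / (v_P − v_S) = Δt · (6.98·3.81)/(6.98−3.81) ≈ 8.3892·Δt.
So d_CMB = 56.20, d_KCC = 56.78, d_OCWA = 79.61 km.
Circle about each station: (x − 31.7)² + (y − 83.5)² = 56.20²; (x + 28.5)² + (y − 40.3)² = 56.78²; (x − 51.2)² + (y − 67.7)² = 79.61².
Subtracting pairs of circle equations eliminates x²+y² and gives linear equations (the radical axes):
-120.4 x − 86.4 y = -5606.33
39.0 x − 31.6 y = -3951.72
Solving the 2×2 system: x ≈ -22.9, y ≈ 96.8 km.

(-22.9, 96.8)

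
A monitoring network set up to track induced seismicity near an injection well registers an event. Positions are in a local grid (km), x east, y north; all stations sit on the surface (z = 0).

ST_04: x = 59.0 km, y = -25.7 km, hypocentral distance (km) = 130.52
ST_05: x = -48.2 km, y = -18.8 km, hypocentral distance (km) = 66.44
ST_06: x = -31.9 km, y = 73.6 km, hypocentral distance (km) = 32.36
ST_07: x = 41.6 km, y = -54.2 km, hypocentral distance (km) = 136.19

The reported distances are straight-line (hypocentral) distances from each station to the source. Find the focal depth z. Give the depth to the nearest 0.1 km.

depth ≈ 7.6 km

Each station gives a sphere (x−x_i)² + (y−y_i)² + z² = d_i² (stations at z=0).
Subtracting the ST_04 sphere from ST_05 and ST_06: z² cancels, leaving linear equations in x and y:
-214.4 x + 13.8 y = 11156.39
-181.8 x + 198.6 y = 18281.38
Solving: x ≈ -48.997, y ≈ 47.199 km (keep extra digits for the depth step; rounded: -49.0, 47.2).
Then from the ST_04 sphere: z² = 130.52² − (x − 59.0)² − (y + 25.7)² with x = -48.997, y = 47.199, so z ≈ 7.606 ≈ 7.6 km.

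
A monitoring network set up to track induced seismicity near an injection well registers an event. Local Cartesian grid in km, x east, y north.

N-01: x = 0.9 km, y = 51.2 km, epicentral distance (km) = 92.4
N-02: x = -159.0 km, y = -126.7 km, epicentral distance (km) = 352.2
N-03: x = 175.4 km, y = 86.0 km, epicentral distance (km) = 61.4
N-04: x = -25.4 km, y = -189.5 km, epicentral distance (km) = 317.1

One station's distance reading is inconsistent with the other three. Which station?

N-01

Solve using three stations at a time. Using N-02, N-03, N-04 (subtract circle equations pairwise → linear system) gives (x, y) ≈ (114.7, 95.0).
Distances from that point to each station vs reported:
  N-01: calculated 121.9 vs reported 92.4 → residual 29.5 km
  N-02: calculated 352.2 vs reported 352.2 → residual 0.0 km
  N-03: calculated 61.4 vs reported 61.4 → residual 0.0 km
  N-04: calculated 317.1 vs reported 317.1 → residual 0.0 km
N-02, N-03, N-04 are mutually consistent (residuals ≈ 0); N-01 is off by 29.5 km.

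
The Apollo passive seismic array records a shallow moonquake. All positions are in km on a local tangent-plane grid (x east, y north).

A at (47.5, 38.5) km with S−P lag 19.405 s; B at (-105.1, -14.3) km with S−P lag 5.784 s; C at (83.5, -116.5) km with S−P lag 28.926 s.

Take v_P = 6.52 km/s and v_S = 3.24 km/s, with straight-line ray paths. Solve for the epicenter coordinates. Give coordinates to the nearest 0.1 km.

x ≈ -68.3 km, y ≈ -8.5 km

Distance from S−P lag: d = Δt · v_P v_S / (v_P − v_S) = Δt · (6.52·3.24)/(6.52−3.24) ≈ 6.4405·Δt.
So d_A = 124.98, d_B = 37.25, d_C = 186.30 km.
Circle about each station: (x − 47.5)² + (y − 38.5)² = 124.98²; (x + 105.1)² + (y + 14.3)² = 37.25²; (x − 83.5)² + (y + 116.5)² = 186.30².
Subtracting the A equation from the B and C equations removes the quadratic terms:
-305.2 x − 105.6 y = 21744.44
72.0 x − 310.0 y = -2281.69
Solving the 2×2 system: x ≈ -68.3, y ≈ -8.5 km.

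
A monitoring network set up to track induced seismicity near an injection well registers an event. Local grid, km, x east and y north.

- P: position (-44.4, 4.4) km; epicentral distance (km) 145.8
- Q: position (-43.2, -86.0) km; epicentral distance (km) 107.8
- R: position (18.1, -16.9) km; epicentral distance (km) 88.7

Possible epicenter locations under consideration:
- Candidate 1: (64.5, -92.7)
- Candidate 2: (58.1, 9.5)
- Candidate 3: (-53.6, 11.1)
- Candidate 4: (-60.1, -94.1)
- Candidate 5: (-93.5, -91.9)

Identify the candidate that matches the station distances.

Candidate 1

For each candidate, compare |candidate − station| to the reported distance:
Candidate 1: residuals P 0.1, Q 0.1, R 0.2 → max 0.2 km
Candidate 2: residuals P 43.2, Q 31.4, R 40.8 → max 43.2 km
Candidate 3: residuals P 134.4, Q 10.1, R 11.7 → max 134.4 km
Candidate 4: residuals P 46.1, Q 89.1, R 21.2 → max 89.1 km
Candidate 5: residuals P 37.7, Q 57.2, R 45.8 → max 57.2 km
Only Candidate 1 has all residuals ≈ 0.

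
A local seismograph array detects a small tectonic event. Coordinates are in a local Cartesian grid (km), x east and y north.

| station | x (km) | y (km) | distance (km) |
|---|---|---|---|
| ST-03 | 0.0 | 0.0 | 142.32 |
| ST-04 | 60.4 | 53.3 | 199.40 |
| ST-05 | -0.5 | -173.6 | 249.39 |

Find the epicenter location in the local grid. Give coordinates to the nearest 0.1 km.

-138.1 km east, 34.4 km north

Circle about each station: x² + y² = 142.32²; (x − 60.4)² + (y − 53.3)² = 199.40²; (x + 0.5)² + (y + 173.6)² = 249.39².
Subtracting pairs of circle equations eliminates x²+y² and gives linear equations (the radical axes):
120.8 x + 106.6 y = -13016.33
-1.0 x − 347.2 y = -11803.18
Solving the 2×2 system: x ≈ -138.1, y ≈ 34.4 km.
Check against ST-03 (with the unrounded x, y): √(x²+y²) = 142.32 ≈ 142.32 km. ✓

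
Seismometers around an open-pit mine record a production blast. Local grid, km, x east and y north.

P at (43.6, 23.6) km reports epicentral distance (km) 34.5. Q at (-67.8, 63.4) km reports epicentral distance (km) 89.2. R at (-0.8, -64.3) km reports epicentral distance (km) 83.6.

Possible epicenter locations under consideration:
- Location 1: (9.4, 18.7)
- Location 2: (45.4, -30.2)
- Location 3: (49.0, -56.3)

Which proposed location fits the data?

For each candidate, compare |candidate − station| to the reported distance:
Location 1: residuals P 0.0, Q 0.0, R 0.0 → max 0.0 km
Location 2: residuals P 19.3, Q 57.7, R 26.2 → max 57.7 km
Location 3: residuals P 45.6, Q 78.0, R 33.2 → max 78.0 km
Only Location 1 has all residuals ≈ 0.

Location 1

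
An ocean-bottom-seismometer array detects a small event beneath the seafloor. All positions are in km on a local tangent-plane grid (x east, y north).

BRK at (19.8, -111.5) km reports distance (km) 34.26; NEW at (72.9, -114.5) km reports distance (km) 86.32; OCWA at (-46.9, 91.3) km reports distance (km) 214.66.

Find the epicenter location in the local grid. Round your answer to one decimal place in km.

Circle about each station: (x − 19.8)² + (y + 111.5)² = 34.26²; (x − 72.9)² + (y + 114.5)² = 86.32²; (x + 46.9)² + (y − 91.3)² = 214.66².
Subtracting the BRK equation from the NEW and OCWA equations removes the quadratic terms:
106.2 x − 6.0 y = -677.02
-133.4 x + 405.6 y = -47194.16
Solving the 2×2 system: x ≈ -13.2, y ≈ -120.7 km.
Check against BRK (with the unrounded x, y): √((x − 19.8)²+(y + 111.5)²) = 34.25 ≈ 34.26 km. ✓

(-13.2, -120.7)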